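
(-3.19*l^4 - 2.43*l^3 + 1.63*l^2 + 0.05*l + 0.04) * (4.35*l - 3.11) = -13.8765*l^5 - 0.6496*l^4 + 14.6478*l^3 - 4.8518*l^2 + 0.0185*l - 0.1244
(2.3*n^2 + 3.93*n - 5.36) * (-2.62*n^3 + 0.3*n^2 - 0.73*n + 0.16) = -6.026*n^5 - 9.6066*n^4 + 13.5432*n^3 - 4.1089*n^2 + 4.5416*n - 0.8576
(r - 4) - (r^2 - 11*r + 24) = -r^2 + 12*r - 28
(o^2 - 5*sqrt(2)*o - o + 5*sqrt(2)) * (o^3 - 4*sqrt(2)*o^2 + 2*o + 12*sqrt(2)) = o^5 - 9*sqrt(2)*o^4 - o^4 + 9*sqrt(2)*o^3 + 42*o^3 - 42*o^2 + 2*sqrt(2)*o^2 - 120*o - 2*sqrt(2)*o + 120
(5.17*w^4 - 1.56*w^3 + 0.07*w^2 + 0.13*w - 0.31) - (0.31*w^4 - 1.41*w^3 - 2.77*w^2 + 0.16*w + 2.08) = 4.86*w^4 - 0.15*w^3 + 2.84*w^2 - 0.03*w - 2.39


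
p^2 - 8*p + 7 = (p - 7)*(p - 1)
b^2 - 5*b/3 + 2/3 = (b - 1)*(b - 2/3)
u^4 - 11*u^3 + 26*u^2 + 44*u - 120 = (u - 6)*(u - 5)*(u - 2)*(u + 2)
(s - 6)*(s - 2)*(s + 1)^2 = s^4 - 6*s^3 - 3*s^2 + 16*s + 12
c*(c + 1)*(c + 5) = c^3 + 6*c^2 + 5*c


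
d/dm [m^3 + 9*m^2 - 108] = 3*m*(m + 6)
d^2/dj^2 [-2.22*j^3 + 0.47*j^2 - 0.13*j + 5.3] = 0.94 - 13.32*j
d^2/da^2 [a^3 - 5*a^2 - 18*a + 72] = 6*a - 10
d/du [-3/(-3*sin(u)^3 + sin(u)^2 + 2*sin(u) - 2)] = 3*(-9*sin(u)^2 + 2*sin(u) + 2)*cos(u)/(3*sin(u)^3 - sin(u)^2 - 2*sin(u) + 2)^2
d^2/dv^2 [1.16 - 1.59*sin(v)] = 1.59*sin(v)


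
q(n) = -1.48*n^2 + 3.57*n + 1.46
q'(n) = 3.57 - 2.96*n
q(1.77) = 3.14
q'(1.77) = -1.67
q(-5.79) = -68.83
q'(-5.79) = 20.71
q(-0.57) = -1.06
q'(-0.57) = 5.26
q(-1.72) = -9.06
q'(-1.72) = 8.66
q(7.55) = -55.95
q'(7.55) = -18.78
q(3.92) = -7.29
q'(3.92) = -8.03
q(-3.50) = -29.16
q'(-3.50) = 13.93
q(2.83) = -0.29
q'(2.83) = -4.81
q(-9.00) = -150.55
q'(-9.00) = 30.21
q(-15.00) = -385.09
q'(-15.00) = 47.97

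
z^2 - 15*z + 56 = (z - 8)*(z - 7)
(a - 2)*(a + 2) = a^2 - 4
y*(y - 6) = y^2 - 6*y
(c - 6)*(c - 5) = c^2 - 11*c + 30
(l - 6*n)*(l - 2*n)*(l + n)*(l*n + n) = l^4*n - 7*l^3*n^2 + l^3*n + 4*l^2*n^3 - 7*l^2*n^2 + 12*l*n^4 + 4*l*n^3 + 12*n^4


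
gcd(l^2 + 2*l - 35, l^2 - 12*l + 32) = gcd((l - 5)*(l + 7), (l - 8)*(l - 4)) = 1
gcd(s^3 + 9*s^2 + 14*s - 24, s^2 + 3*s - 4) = s^2 + 3*s - 4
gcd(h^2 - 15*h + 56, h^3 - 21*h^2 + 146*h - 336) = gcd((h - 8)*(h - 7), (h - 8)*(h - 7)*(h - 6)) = h^2 - 15*h + 56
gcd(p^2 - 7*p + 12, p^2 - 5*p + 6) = p - 3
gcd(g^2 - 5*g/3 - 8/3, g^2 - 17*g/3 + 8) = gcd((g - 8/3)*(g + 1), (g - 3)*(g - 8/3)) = g - 8/3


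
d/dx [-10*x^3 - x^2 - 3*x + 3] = -30*x^2 - 2*x - 3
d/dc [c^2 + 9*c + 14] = 2*c + 9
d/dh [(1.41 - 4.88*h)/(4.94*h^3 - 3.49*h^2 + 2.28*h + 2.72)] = (48.2144*h^3 - 37.9274*h^2 + 9.8418*h - 16.4884)/(24.4036*h^6 - 34.4812*h^5 + 34.7065*h^4 + 10.9592*h^3 - 13.7872*h^2 + 12.4032*h + 7.3984)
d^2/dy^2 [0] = 0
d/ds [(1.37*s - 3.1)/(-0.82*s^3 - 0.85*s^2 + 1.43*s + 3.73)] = (2.2468*s^3 - 6.4615*s^2 - 5.27*s + 9.5431)/(0.6724*s^6 + 1.394*s^5 - 1.6227*s^4 - 8.5482*s^3 - 4.2961*s^2 + 10.6678*s + 13.9129)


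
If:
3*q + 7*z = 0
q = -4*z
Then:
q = 0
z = 0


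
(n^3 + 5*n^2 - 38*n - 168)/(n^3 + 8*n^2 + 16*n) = (n^2 + n - 42)/(n*(n + 4))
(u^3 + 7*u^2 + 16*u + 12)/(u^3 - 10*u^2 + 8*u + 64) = (u^2 + 5*u + 6)/(u^2 - 12*u + 32)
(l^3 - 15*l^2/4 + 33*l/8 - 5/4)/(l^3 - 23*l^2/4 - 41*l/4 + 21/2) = (8*l^3 - 30*l^2 + 33*l - 10)/(2*(4*l^3 - 23*l^2 - 41*l + 42))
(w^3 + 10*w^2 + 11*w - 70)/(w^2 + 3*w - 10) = w + 7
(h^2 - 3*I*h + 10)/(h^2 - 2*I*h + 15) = (h + 2*I)/(h + 3*I)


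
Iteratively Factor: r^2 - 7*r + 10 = (r - 5)*(r - 2)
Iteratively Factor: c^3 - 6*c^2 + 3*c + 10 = (c - 2)*(c^2 - 4*c - 5) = (c - 5)*(c - 2)*(c + 1)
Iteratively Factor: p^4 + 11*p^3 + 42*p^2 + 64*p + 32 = (p + 4)*(p^3 + 7*p^2 + 14*p + 8) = (p + 1)*(p + 4)*(p^2 + 6*p + 8) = (p + 1)*(p + 2)*(p + 4)*(p + 4)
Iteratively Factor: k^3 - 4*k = (k - 2)*(k^2 + 2*k) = (k - 2)*(k + 2)*(k)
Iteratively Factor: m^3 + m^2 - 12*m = (m)*(m^2 + m - 12) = m*(m + 4)*(m - 3)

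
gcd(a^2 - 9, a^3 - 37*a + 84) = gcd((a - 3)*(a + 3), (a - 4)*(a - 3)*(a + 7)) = a - 3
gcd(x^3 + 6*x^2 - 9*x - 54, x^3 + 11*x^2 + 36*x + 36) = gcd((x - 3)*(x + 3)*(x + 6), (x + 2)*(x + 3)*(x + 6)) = x^2 + 9*x + 18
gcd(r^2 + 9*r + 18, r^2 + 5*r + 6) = r + 3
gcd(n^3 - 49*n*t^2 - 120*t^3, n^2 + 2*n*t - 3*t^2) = n + 3*t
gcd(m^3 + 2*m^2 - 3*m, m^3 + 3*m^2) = m^2 + 3*m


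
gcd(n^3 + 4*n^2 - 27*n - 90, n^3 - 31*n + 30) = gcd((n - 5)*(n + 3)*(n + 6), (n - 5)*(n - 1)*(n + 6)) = n^2 + n - 30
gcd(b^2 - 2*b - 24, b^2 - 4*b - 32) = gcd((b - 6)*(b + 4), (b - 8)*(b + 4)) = b + 4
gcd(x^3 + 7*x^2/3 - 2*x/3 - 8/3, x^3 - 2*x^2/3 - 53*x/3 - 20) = x + 4/3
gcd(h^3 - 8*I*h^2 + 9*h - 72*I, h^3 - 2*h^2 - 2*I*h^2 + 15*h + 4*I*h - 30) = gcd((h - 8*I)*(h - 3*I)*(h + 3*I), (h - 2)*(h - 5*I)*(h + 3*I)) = h + 3*I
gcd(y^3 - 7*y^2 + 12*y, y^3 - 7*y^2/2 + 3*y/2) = y^2 - 3*y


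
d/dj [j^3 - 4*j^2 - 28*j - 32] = 3*j^2 - 8*j - 28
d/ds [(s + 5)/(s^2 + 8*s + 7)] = (s^2 + 8*s - 2*(s + 4)*(s + 5) + 7)/(s^2 + 8*s + 7)^2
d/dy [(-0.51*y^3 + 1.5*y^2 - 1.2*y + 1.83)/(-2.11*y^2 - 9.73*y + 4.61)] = (1.0761*y^4 + 9.9246*y^3 - 24.1803*y^2 + 21.5526*y + 12.2739)/(4.4521*y^4 + 41.0606*y^3 + 75.2187*y^2 - 89.7106*y + 21.2521)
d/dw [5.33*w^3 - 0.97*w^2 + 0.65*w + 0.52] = 15.99*w^2 - 1.94*w + 0.65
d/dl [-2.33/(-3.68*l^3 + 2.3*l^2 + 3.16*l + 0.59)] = (-25.7232*l^2 + 10.718*l + 7.3628)/(-3.68*l^3 + 2.3*l^2 + 3.16*l + 0.59)^2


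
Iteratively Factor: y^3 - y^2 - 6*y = (y + 2)*(y^2 - 3*y) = (y - 3)*(y + 2)*(y)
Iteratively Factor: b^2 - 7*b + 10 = (b - 2)*(b - 5)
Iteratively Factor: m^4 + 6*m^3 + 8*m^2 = (m)*(m^3 + 6*m^2 + 8*m) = m^2*(m^2 + 6*m + 8) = m^2*(m + 4)*(m + 2)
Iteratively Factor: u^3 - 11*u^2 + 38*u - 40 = (u - 5)*(u^2 - 6*u + 8) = (u - 5)*(u - 4)*(u - 2)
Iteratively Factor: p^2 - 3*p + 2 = (p - 1)*(p - 2)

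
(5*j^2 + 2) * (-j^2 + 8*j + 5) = -5*j^4 + 40*j^3 + 23*j^2 + 16*j + 10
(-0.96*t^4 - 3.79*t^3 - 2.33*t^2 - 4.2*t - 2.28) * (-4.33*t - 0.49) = 4.1568*t^5 + 16.8811*t^4 + 11.946*t^3 + 19.3277*t^2 + 11.9304*t + 1.1172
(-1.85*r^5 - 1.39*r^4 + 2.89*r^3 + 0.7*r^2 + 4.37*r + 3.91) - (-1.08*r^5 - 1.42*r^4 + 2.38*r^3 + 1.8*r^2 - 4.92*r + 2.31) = -0.77*r^5 + 0.03*r^4 + 0.51*r^3 - 1.1*r^2 + 9.29*r + 1.6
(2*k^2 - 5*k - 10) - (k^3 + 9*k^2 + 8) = -k^3 - 7*k^2 - 5*k - 18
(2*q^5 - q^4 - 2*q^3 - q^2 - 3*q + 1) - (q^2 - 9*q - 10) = 2*q^5 - q^4 - 2*q^3 - 2*q^2 + 6*q + 11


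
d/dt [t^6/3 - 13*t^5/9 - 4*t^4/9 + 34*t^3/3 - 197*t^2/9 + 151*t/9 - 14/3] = 2*t^5 - 65*t^4/9 - 16*t^3/9 + 34*t^2 - 394*t/9 + 151/9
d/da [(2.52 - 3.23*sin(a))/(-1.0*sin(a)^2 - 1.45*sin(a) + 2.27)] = (-3.23*sin(a)^2 + 5.04*sin(a) - 3.6781)*cos(a)/(1.0*sin(a)^4 + 2.9*sin(a)^3 - 2.4375*sin(a)^2 - 6.583*sin(a) + 5.1529)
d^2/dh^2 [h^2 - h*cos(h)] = h*cos(h) + 2*sin(h) + 2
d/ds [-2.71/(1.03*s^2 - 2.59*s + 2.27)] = (5.5826*s - 7.0189)/(1.03*s^2 - 2.59*s + 2.27)^2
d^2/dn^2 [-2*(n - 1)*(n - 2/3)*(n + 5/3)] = -12*n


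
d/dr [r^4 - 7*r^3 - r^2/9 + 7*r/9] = 4*r^3 - 21*r^2 - 2*r/9 + 7/9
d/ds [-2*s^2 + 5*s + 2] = 5 - 4*s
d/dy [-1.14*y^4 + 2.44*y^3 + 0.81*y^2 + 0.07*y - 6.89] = -4.56*y^3 + 7.32*y^2 + 1.62*y + 0.07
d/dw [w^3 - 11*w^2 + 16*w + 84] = 3*w^2 - 22*w + 16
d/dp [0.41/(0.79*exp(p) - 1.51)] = -0.3239*exp(p)/(0.79*exp(p) - 1.51)^2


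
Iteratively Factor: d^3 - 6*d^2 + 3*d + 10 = (d - 5)*(d^2 - d - 2) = (d - 5)*(d - 2)*(d + 1)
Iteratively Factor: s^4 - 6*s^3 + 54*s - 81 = (s - 3)*(s^3 - 3*s^2 - 9*s + 27) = (s - 3)*(s + 3)*(s^2 - 6*s + 9) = (s - 3)^2*(s + 3)*(s - 3)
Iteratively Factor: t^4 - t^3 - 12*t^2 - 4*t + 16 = (t + 2)*(t^3 - 3*t^2 - 6*t + 8) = (t - 4)*(t + 2)*(t^2 + t - 2) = (t - 4)*(t - 1)*(t + 2)*(t + 2)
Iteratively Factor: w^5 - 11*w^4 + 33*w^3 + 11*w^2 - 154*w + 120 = (w - 3)*(w^4 - 8*w^3 + 9*w^2 + 38*w - 40) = (w - 3)*(w - 1)*(w^3 - 7*w^2 + 2*w + 40) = (w - 5)*(w - 3)*(w - 1)*(w^2 - 2*w - 8) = (w - 5)*(w - 4)*(w - 3)*(w - 1)*(w + 2)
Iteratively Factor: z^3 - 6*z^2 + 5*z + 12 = (z - 4)*(z^2 - 2*z - 3) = (z - 4)*(z + 1)*(z - 3)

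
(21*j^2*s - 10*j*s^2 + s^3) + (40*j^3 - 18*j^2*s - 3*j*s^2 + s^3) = 40*j^3 + 3*j^2*s - 13*j*s^2 + 2*s^3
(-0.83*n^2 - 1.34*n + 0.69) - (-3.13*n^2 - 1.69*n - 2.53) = 2.3*n^2 + 0.35*n + 3.22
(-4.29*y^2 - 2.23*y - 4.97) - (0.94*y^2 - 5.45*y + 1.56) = -5.23*y^2 + 3.22*y - 6.53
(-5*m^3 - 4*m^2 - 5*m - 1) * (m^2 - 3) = -5*m^5 - 4*m^4 + 10*m^3 + 11*m^2 + 15*m + 3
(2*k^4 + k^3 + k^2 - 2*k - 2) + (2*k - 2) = 2*k^4 + k^3 + k^2 - 4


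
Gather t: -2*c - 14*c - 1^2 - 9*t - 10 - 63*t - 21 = -16*c - 72*t - 32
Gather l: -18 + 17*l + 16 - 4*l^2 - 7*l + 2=-4*l^2 + 10*l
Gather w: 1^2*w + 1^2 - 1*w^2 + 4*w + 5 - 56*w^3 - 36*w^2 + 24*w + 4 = -56*w^3 - 37*w^2 + 29*w + 10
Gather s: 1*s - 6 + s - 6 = 2*s - 12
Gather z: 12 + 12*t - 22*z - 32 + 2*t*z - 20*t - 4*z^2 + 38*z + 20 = -8*t - 4*z^2 + z*(2*t + 16)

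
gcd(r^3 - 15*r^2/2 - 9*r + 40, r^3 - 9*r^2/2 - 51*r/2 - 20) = r^2 - 11*r/2 - 20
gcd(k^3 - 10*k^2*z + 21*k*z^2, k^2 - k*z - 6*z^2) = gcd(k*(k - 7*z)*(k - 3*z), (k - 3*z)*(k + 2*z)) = -k + 3*z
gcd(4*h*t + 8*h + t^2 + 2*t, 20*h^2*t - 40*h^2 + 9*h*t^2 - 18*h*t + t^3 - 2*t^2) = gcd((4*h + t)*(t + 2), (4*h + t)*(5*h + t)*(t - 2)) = 4*h + t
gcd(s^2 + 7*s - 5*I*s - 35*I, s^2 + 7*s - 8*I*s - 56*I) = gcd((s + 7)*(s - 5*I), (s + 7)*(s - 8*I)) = s + 7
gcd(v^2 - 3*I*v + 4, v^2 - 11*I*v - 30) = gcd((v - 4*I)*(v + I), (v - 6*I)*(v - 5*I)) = 1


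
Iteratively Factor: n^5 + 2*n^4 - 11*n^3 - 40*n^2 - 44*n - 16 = (n + 2)*(n^4 - 11*n^2 - 18*n - 8) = (n + 2)^2*(n^3 - 2*n^2 - 7*n - 4) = (n + 1)*(n + 2)^2*(n^2 - 3*n - 4) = (n + 1)^2*(n + 2)^2*(n - 4)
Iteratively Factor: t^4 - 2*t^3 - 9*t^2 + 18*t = (t - 3)*(t^3 + t^2 - 6*t) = t*(t - 3)*(t^2 + t - 6) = t*(t - 3)*(t + 3)*(t - 2)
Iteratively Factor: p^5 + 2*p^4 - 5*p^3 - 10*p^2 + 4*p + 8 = (p + 2)*(p^4 - 5*p^2 + 4) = (p - 2)*(p + 2)*(p^3 + 2*p^2 - p - 2) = (p - 2)*(p - 1)*(p + 2)*(p^2 + 3*p + 2) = (p - 2)*(p - 1)*(p + 1)*(p + 2)*(p + 2)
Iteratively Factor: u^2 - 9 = (u - 3)*(u + 3)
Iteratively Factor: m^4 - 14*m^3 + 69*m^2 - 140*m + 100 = (m - 2)*(m^3 - 12*m^2 + 45*m - 50) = (m - 5)*(m - 2)*(m^2 - 7*m + 10) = (m - 5)^2*(m - 2)*(m - 2)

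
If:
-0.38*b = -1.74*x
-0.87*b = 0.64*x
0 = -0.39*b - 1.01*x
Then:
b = 0.00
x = 0.00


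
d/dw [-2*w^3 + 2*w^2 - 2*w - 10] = -6*w^2 + 4*w - 2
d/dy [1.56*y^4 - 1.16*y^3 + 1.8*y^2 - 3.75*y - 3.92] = 6.24*y^3 - 3.48*y^2 + 3.6*y - 3.75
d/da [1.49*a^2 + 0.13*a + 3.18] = 2.98*a + 0.13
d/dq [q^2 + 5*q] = 2*q + 5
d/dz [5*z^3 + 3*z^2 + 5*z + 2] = 15*z^2 + 6*z + 5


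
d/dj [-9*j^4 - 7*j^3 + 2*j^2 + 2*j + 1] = -36*j^3 - 21*j^2 + 4*j + 2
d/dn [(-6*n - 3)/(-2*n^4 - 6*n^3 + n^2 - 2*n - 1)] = 6*n*(-6*n^3 - 16*n^2 - 8*n + 1)/(4*n^8 + 24*n^7 + 32*n^6 - 4*n^5 + 29*n^4 + 8*n^3 + 2*n^2 + 4*n + 1)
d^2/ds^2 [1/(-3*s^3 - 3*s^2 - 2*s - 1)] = 2*(3*(3*s + 1)*(3*s^3 + 3*s^2 + 2*s + 1) - (9*s^2 + 6*s + 2)^2)/(3*s^3 + 3*s^2 + 2*s + 1)^3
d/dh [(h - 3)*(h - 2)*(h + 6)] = 3*h^2 + 2*h - 24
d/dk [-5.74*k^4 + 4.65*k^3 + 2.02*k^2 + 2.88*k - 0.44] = -22.96*k^3 + 13.95*k^2 + 4.04*k + 2.88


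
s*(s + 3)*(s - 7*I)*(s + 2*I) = s^4 + 3*s^3 - 5*I*s^3 + 14*s^2 - 15*I*s^2 + 42*s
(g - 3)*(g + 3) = g^2 - 9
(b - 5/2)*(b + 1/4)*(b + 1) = b^3 - 5*b^2/4 - 23*b/8 - 5/8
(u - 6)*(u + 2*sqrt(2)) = u^2 - 6*u + 2*sqrt(2)*u - 12*sqrt(2)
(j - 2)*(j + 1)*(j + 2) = j^3 + j^2 - 4*j - 4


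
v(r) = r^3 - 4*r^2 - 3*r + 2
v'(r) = 3*r^2 - 8*r - 3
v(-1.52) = -6.19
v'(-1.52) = 16.09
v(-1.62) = -7.89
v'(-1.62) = 17.83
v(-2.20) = -21.41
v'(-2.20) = 29.12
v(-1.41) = -4.53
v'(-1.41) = 14.24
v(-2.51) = -31.48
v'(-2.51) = 35.98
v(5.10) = 15.31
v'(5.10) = 34.23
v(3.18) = -15.83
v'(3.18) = 1.90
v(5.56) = 33.55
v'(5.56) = 45.26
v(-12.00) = -2266.00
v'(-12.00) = 525.00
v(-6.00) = -340.00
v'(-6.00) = 153.00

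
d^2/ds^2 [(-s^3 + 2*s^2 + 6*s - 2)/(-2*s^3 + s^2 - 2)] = 4*(-3*s^6 - 36*s^5 + 30*s^4 + 10*s^3 + 69*s^2 - 24*s - 2)/(8*s^9 - 12*s^8 + 6*s^7 + 23*s^6 - 24*s^5 + 6*s^4 + 24*s^3 - 12*s^2 + 8)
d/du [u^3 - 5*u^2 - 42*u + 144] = 3*u^2 - 10*u - 42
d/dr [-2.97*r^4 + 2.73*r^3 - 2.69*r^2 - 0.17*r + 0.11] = -11.88*r^3 + 8.19*r^2 - 5.38*r - 0.17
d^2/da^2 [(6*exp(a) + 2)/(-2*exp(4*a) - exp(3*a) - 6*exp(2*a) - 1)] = (-216*exp(8*a) - 260*exp(7*a) - 260*exp(6*a) - 414*exp(5*a) - 84*exp(4*a) - 146*exp(3*a) + 234*exp(2*a) + 48*exp(a) - 6)*exp(a)/(8*exp(12*a) + 12*exp(11*a) + 78*exp(10*a) + 73*exp(9*a) + 246*exp(8*a) + 120*exp(7*a) + 291*exp(6*a) + 36*exp(5*a) + 114*exp(4*a) + 3*exp(3*a) + 18*exp(2*a) + 1)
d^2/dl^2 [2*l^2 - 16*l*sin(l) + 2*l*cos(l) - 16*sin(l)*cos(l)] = 16*l*sin(l) - 2*l*cos(l) - 4*sin(l) + 32*sin(2*l) - 32*cos(l) + 4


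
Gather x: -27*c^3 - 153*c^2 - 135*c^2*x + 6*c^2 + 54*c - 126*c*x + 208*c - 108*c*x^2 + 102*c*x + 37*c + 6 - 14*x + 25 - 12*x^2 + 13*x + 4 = -27*c^3 - 147*c^2 + 299*c + x^2*(-108*c - 12) + x*(-135*c^2 - 24*c - 1) + 35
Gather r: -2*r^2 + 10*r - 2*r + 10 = -2*r^2 + 8*r + 10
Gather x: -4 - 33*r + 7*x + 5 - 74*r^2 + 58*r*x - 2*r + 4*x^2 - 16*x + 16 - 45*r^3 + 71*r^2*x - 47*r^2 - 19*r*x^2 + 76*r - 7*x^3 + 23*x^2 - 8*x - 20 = -45*r^3 - 121*r^2 + 41*r - 7*x^3 + x^2*(27 - 19*r) + x*(71*r^2 + 58*r - 17) - 3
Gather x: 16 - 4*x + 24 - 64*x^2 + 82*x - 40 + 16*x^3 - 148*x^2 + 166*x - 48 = 16*x^3 - 212*x^2 + 244*x - 48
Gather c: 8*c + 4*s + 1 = 8*c + 4*s + 1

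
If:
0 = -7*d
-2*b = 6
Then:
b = -3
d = 0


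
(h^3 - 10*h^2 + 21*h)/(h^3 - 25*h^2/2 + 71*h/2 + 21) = 2*h*(h - 3)/(2*h^2 - 11*h - 6)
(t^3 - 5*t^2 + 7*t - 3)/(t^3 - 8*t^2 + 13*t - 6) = (t - 3)/(t - 6)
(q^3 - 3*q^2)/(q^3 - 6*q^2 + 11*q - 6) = q^2/(q^2 - 3*q + 2)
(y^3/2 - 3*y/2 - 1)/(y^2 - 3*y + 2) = (y^2 + 2*y + 1)/(2*(y - 1))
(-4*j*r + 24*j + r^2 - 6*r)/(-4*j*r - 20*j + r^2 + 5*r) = (r - 6)/(r + 5)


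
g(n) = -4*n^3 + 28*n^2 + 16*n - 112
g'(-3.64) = -346.84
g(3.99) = 143.52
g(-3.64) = 393.66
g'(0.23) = 28.25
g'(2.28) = 81.30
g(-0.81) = -104.46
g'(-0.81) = -37.23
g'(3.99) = 48.40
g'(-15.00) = -3524.00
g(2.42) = 34.01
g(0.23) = -106.89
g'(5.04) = -6.58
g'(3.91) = 51.50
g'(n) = -12*n^2 + 56*n + 16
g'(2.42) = 81.24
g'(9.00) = -452.00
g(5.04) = 167.79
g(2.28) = 22.63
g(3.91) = 139.52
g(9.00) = -616.00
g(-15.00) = 19448.00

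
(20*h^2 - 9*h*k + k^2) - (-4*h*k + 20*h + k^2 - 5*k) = 20*h^2 - 5*h*k - 20*h + 5*k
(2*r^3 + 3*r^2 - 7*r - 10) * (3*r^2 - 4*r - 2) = 6*r^5 + r^4 - 37*r^3 - 8*r^2 + 54*r + 20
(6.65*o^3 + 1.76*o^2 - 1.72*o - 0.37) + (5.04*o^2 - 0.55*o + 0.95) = 6.65*o^3 + 6.8*o^2 - 2.27*o + 0.58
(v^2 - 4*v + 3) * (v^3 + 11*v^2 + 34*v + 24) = v^5 + 7*v^4 - 7*v^3 - 79*v^2 + 6*v + 72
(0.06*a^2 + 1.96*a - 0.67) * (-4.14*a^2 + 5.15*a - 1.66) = -0.2484*a^4 - 7.8054*a^3 + 12.7682*a^2 - 6.7041*a + 1.1122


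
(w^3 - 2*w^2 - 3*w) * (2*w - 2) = 2*w^4 - 6*w^3 - 2*w^2 + 6*w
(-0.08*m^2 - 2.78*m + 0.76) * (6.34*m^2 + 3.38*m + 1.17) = -0.5072*m^4 - 17.8956*m^3 - 4.6716*m^2 - 0.6838*m + 0.8892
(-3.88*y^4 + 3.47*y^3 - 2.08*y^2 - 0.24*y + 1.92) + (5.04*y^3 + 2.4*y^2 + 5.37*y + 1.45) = -3.88*y^4 + 8.51*y^3 + 0.32*y^2 + 5.13*y + 3.37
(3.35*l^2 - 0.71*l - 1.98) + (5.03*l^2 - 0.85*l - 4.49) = 8.38*l^2 - 1.56*l - 6.47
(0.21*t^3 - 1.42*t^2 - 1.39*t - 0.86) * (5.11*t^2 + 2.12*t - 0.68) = 1.0731*t^5 - 6.811*t^4 - 10.2561*t^3 - 6.3758*t^2 - 0.878*t + 0.5848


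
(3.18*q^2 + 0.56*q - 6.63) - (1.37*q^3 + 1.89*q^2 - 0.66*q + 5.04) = -1.37*q^3 + 1.29*q^2 + 1.22*q - 11.67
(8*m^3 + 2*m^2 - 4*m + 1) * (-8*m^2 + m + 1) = -64*m^5 - 8*m^4 + 42*m^3 - 10*m^2 - 3*m + 1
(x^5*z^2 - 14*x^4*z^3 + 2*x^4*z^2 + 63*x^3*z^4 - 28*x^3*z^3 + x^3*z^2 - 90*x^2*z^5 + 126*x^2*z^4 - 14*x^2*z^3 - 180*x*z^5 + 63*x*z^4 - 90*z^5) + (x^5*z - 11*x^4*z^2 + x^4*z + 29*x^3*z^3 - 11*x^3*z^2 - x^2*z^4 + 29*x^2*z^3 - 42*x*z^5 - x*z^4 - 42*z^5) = x^5*z^2 + x^5*z - 14*x^4*z^3 - 9*x^4*z^2 + x^4*z + 63*x^3*z^4 + x^3*z^3 - 10*x^3*z^2 - 90*x^2*z^5 + 125*x^2*z^4 + 15*x^2*z^3 - 222*x*z^5 + 62*x*z^4 - 132*z^5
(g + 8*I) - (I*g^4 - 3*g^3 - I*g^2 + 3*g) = -I*g^4 + 3*g^3 + I*g^2 - 2*g + 8*I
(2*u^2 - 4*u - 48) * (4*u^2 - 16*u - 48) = 8*u^4 - 48*u^3 - 224*u^2 + 960*u + 2304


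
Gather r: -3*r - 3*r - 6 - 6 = -6*r - 12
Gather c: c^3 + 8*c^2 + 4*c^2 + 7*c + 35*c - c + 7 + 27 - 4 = c^3 + 12*c^2 + 41*c + 30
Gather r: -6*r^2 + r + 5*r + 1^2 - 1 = -6*r^2 + 6*r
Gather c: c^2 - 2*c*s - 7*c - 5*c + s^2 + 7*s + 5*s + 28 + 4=c^2 + c*(-2*s - 12) + s^2 + 12*s + 32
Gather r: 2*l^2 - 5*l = 2*l^2 - 5*l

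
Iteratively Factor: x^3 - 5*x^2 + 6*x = (x)*(x^2 - 5*x + 6) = x*(x - 3)*(x - 2)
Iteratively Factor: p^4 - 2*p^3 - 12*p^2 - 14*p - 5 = (p + 1)*(p^3 - 3*p^2 - 9*p - 5) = (p + 1)^2*(p^2 - 4*p - 5) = (p + 1)^3*(p - 5)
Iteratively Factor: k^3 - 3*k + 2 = (k - 1)*(k^2 + k - 2) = (k - 1)^2*(k + 2)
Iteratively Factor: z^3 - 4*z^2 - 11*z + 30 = (z - 5)*(z^2 + z - 6) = (z - 5)*(z + 3)*(z - 2)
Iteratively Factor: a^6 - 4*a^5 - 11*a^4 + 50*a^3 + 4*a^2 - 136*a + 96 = (a - 2)*(a^5 - 2*a^4 - 15*a^3 + 20*a^2 + 44*a - 48) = (a - 4)*(a - 2)*(a^4 + 2*a^3 - 7*a^2 - 8*a + 12) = (a - 4)*(a - 2)*(a - 1)*(a^3 + 3*a^2 - 4*a - 12) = (a - 4)*(a - 2)*(a - 1)*(a + 3)*(a^2 - 4) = (a - 4)*(a - 2)^2*(a - 1)*(a + 3)*(a + 2)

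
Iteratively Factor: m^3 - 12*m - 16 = (m + 2)*(m^2 - 2*m - 8) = (m + 2)^2*(m - 4)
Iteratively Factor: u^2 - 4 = (u + 2)*(u - 2)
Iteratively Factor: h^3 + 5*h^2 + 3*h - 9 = (h + 3)*(h^2 + 2*h - 3) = (h + 3)^2*(h - 1)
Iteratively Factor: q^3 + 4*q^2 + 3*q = (q)*(q^2 + 4*q + 3) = q*(q + 3)*(q + 1)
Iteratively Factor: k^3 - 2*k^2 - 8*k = (k)*(k^2 - 2*k - 8) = k*(k - 4)*(k + 2)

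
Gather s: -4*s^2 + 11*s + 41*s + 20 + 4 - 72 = -4*s^2 + 52*s - 48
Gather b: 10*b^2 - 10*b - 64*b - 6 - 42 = 10*b^2 - 74*b - 48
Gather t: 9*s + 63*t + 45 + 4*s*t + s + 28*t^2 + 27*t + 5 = 10*s + 28*t^2 + t*(4*s + 90) + 50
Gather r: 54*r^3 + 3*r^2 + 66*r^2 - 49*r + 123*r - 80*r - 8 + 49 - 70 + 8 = 54*r^3 + 69*r^2 - 6*r - 21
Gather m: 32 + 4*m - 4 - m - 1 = 3*m + 27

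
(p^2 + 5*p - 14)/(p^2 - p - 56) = (p - 2)/(p - 8)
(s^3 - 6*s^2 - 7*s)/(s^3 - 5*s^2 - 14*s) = (s + 1)/(s + 2)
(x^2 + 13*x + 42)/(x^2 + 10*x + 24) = (x + 7)/(x + 4)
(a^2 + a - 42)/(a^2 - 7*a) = (a^2 + a - 42)/(a*(a - 7))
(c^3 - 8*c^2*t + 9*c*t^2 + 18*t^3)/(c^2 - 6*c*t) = c - 2*t - 3*t^2/c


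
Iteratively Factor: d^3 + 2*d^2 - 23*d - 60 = (d - 5)*(d^2 + 7*d + 12) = (d - 5)*(d + 4)*(d + 3)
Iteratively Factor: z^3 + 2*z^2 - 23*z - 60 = (z - 5)*(z^2 + 7*z + 12) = (z - 5)*(z + 3)*(z + 4)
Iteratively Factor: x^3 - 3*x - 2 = (x - 2)*(x^2 + 2*x + 1) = (x - 2)*(x + 1)*(x + 1)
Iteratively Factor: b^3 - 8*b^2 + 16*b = (b - 4)*(b^2 - 4*b) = b*(b - 4)*(b - 4)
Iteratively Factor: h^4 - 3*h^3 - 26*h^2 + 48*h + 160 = (h + 4)*(h^3 - 7*h^2 + 2*h + 40) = (h + 2)*(h + 4)*(h^2 - 9*h + 20) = (h - 5)*(h + 2)*(h + 4)*(h - 4)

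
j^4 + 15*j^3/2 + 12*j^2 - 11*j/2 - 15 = (j - 1)*(j + 3/2)*(j + 2)*(j + 5)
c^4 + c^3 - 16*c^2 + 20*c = c*(c - 2)^2*(c + 5)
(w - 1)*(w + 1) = w^2 - 1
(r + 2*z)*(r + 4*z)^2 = r^3 + 10*r^2*z + 32*r*z^2 + 32*z^3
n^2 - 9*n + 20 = (n - 5)*(n - 4)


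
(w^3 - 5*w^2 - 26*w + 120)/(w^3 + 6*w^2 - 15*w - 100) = (w - 6)/(w + 5)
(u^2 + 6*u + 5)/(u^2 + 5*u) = (u + 1)/u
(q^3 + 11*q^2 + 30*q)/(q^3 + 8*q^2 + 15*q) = (q + 6)/(q + 3)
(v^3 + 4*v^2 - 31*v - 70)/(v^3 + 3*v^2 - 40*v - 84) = (v - 5)/(v - 6)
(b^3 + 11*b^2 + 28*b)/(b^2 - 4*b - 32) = b*(b + 7)/(b - 8)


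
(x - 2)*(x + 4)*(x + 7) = x^3 + 9*x^2 + 6*x - 56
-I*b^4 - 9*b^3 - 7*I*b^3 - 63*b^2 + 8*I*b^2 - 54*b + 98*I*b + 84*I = (b + 6)*(b - 7*I)*(b - 2*I)*(-I*b - I)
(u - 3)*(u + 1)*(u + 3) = u^3 + u^2 - 9*u - 9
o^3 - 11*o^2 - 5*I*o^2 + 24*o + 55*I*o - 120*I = (o - 8)*(o - 3)*(o - 5*I)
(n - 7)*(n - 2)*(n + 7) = n^3 - 2*n^2 - 49*n + 98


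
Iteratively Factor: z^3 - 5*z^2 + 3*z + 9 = (z - 3)*(z^2 - 2*z - 3) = (z - 3)*(z + 1)*(z - 3)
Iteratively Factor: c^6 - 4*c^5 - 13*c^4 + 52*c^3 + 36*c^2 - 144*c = (c - 3)*(c^5 - c^4 - 16*c^3 + 4*c^2 + 48*c) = (c - 3)*(c - 2)*(c^4 + c^3 - 14*c^2 - 24*c) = (c - 3)*(c - 2)*(c + 3)*(c^3 - 2*c^2 - 8*c) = (c - 3)*(c - 2)*(c + 2)*(c + 3)*(c^2 - 4*c) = (c - 4)*(c - 3)*(c - 2)*(c + 2)*(c + 3)*(c)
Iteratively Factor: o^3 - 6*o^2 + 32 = (o - 4)*(o^2 - 2*o - 8) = (o - 4)*(o + 2)*(o - 4)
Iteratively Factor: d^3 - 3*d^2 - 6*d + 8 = (d - 4)*(d^2 + d - 2) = (d - 4)*(d + 2)*(d - 1)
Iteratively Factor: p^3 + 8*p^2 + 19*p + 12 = (p + 3)*(p^2 + 5*p + 4) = (p + 1)*(p + 3)*(p + 4)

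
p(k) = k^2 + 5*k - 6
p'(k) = 2*k + 5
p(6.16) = 62.75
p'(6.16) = 17.32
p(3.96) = 29.48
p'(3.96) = 12.92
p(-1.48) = -11.21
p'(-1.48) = 2.04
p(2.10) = 8.91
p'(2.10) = 9.20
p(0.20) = -4.96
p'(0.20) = 5.40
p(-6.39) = 2.88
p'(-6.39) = -7.78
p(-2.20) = -12.16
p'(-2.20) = 0.60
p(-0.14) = -6.68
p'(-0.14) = 4.72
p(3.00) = 18.00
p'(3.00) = 11.00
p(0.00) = -6.00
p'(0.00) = 5.00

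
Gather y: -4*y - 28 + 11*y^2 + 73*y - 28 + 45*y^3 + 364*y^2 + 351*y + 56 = 45*y^3 + 375*y^2 + 420*y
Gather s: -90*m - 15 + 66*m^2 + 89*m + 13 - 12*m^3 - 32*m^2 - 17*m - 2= -12*m^3 + 34*m^2 - 18*m - 4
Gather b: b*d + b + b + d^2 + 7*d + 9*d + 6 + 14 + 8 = b*(d + 2) + d^2 + 16*d + 28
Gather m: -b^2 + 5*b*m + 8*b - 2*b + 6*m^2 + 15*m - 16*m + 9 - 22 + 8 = -b^2 + 6*b + 6*m^2 + m*(5*b - 1) - 5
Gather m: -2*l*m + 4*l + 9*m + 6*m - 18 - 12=4*l + m*(15 - 2*l) - 30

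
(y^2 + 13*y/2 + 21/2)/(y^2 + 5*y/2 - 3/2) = (2*y + 7)/(2*y - 1)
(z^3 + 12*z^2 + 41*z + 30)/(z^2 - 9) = (z^3 + 12*z^2 + 41*z + 30)/(z^2 - 9)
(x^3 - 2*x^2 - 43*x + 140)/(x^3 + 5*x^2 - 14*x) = (x^2 - 9*x + 20)/(x*(x - 2))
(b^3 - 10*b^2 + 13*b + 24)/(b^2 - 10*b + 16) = (b^2 - 2*b - 3)/(b - 2)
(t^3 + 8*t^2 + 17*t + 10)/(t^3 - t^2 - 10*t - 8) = (t + 5)/(t - 4)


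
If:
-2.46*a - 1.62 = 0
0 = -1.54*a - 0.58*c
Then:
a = -0.66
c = 1.75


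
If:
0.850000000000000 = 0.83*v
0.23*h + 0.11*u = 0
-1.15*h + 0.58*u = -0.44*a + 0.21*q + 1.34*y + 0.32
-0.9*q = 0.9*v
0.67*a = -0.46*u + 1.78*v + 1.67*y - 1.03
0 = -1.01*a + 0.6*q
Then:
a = -0.61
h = 0.37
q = -1.02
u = -0.78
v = 1.02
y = -0.93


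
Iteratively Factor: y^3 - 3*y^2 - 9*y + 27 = (y + 3)*(y^2 - 6*y + 9) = (y - 3)*(y + 3)*(y - 3)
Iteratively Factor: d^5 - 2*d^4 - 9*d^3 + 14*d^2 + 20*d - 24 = (d - 2)*(d^4 - 9*d^2 - 4*d + 12) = (d - 3)*(d - 2)*(d^3 + 3*d^2 - 4) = (d - 3)*(d - 2)*(d + 2)*(d^2 + d - 2) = (d - 3)*(d - 2)*(d + 2)^2*(d - 1)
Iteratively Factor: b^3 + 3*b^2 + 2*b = (b)*(b^2 + 3*b + 2) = b*(b + 1)*(b + 2)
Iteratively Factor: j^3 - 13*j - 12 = (j + 1)*(j^2 - j - 12) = (j + 1)*(j + 3)*(j - 4)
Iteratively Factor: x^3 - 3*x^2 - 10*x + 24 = (x - 2)*(x^2 - x - 12) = (x - 2)*(x + 3)*(x - 4)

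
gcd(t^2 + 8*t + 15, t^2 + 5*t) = t + 5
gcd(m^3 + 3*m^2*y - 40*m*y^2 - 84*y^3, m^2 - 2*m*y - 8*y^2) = m + 2*y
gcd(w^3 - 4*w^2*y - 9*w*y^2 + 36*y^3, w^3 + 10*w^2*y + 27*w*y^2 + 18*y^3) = w + 3*y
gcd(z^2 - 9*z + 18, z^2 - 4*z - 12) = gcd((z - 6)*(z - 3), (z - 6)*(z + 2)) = z - 6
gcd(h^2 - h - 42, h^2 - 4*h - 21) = h - 7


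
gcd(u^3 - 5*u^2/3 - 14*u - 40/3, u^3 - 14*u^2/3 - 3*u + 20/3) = u^2 - 11*u/3 - 20/3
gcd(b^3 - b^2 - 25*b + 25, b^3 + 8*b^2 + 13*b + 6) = 1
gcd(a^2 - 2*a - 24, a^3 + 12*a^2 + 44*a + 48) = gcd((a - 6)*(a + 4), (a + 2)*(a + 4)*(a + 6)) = a + 4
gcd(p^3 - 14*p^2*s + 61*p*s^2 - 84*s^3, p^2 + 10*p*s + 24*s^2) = 1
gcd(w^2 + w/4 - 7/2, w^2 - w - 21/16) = w - 7/4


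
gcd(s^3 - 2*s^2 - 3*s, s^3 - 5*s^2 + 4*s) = s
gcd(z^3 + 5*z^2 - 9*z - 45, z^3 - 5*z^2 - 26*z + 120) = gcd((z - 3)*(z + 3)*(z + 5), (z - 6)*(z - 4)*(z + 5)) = z + 5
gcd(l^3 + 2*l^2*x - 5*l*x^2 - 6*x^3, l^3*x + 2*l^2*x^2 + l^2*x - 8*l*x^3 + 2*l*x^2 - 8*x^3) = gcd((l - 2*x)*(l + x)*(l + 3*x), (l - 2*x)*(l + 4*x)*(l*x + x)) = -l + 2*x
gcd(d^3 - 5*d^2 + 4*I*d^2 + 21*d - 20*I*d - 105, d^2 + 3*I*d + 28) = d + 7*I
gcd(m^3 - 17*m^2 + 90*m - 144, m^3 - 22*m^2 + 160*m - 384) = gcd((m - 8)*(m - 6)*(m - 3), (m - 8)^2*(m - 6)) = m^2 - 14*m + 48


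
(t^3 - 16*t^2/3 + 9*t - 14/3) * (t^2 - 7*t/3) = t^5 - 23*t^4/3 + 193*t^3/9 - 77*t^2/3 + 98*t/9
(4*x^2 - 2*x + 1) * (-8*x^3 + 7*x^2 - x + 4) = -32*x^5 + 44*x^4 - 26*x^3 + 25*x^2 - 9*x + 4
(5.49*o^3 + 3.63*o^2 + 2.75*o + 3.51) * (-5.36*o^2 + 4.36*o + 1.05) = -29.4264*o^5 + 4.4796*o^4 + 6.8513*o^3 - 3.0121*o^2 + 18.1911*o + 3.6855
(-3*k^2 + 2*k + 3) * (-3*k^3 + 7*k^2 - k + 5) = 9*k^5 - 27*k^4 + 8*k^3 + 4*k^2 + 7*k + 15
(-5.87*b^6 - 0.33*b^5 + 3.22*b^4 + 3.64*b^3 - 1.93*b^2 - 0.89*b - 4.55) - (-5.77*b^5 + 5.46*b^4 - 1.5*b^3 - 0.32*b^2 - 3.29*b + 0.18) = -5.87*b^6 + 5.44*b^5 - 2.24*b^4 + 5.14*b^3 - 1.61*b^2 + 2.4*b - 4.73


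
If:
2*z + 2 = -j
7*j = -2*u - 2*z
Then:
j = -2*z - 2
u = 6*z + 7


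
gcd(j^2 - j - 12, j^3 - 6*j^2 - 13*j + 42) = j + 3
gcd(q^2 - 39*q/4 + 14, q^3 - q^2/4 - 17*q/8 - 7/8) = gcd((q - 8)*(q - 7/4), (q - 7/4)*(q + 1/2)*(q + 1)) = q - 7/4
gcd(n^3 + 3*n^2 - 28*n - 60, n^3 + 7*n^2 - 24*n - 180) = n^2 + n - 30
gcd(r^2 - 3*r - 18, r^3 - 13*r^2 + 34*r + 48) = r - 6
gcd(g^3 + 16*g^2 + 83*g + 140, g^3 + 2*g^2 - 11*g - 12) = g + 4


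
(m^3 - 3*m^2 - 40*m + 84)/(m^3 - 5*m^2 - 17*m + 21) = (m^2 + 4*m - 12)/(m^2 + 2*m - 3)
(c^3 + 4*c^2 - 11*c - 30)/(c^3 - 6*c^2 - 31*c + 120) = (c + 2)/(c - 8)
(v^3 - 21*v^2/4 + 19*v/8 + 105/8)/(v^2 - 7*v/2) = v - 7/4 - 15/(4*v)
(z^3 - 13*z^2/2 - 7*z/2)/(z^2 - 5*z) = (2*z^2 - 13*z - 7)/(2*(z - 5))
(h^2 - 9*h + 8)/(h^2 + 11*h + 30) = (h^2 - 9*h + 8)/(h^2 + 11*h + 30)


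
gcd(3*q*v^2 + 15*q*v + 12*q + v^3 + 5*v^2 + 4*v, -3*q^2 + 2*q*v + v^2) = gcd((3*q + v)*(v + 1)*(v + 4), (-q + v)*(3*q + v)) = 3*q + v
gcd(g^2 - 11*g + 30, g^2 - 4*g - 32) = 1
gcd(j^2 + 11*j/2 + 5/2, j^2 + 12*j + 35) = j + 5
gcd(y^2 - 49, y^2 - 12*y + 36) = 1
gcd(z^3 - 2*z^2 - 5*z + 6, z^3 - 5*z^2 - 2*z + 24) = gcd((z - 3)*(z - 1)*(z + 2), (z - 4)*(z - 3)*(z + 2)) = z^2 - z - 6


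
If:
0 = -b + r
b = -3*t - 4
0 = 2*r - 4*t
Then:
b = -8/5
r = -8/5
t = -4/5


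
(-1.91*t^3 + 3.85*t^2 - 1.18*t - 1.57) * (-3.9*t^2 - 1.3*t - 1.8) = 7.449*t^5 - 12.532*t^4 + 3.035*t^3 + 0.726999999999999*t^2 + 4.165*t + 2.826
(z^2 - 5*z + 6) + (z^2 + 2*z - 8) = 2*z^2 - 3*z - 2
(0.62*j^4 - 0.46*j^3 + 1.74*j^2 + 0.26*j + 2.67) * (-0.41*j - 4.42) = -0.2542*j^5 - 2.5518*j^4 + 1.3198*j^3 - 7.7974*j^2 - 2.2439*j - 11.8014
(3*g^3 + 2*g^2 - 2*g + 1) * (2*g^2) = 6*g^5 + 4*g^4 - 4*g^3 + 2*g^2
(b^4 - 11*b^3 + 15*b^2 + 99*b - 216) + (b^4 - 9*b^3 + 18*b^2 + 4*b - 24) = 2*b^4 - 20*b^3 + 33*b^2 + 103*b - 240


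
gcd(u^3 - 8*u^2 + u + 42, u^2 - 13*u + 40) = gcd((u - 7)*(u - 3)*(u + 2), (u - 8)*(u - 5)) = 1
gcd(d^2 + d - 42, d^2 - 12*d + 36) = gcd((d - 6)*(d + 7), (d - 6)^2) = d - 6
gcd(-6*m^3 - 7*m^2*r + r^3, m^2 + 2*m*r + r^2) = m + r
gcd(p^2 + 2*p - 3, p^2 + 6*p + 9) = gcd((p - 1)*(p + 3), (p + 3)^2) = p + 3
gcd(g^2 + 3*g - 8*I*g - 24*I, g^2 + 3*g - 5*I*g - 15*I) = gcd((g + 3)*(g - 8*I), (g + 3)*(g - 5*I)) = g + 3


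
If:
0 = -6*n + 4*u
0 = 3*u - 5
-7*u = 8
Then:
No Solution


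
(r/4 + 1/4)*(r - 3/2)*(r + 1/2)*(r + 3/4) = r^4/4 + 3*r^3/16 - 7*r^2/16 - 33*r/64 - 9/64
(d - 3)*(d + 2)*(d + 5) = d^3 + 4*d^2 - 11*d - 30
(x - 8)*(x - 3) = x^2 - 11*x + 24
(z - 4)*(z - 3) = z^2 - 7*z + 12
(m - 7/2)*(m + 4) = m^2 + m/2 - 14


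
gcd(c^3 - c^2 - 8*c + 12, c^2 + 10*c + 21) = c + 3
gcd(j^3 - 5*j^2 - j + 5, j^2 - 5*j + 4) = j - 1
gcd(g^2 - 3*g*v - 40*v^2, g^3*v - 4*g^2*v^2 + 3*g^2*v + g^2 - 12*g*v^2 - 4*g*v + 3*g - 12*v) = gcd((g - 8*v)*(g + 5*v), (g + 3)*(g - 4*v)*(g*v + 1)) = 1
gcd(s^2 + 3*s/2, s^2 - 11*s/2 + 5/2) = 1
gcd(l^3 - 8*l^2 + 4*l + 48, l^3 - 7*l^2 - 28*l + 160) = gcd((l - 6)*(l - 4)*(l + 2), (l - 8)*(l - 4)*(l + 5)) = l - 4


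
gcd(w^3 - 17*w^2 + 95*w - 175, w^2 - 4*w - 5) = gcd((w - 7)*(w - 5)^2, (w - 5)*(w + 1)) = w - 5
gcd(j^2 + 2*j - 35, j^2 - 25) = j - 5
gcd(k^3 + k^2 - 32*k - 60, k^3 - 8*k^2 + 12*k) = k - 6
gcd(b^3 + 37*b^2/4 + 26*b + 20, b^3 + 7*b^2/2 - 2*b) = b + 4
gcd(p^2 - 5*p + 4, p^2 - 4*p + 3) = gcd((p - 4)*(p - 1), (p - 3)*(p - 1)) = p - 1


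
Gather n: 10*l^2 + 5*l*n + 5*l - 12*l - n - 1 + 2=10*l^2 - 7*l + n*(5*l - 1) + 1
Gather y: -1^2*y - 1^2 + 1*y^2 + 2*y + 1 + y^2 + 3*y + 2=2*y^2 + 4*y + 2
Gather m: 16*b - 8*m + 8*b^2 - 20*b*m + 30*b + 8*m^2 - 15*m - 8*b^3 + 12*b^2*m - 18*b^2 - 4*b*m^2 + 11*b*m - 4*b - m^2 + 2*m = -8*b^3 - 10*b^2 + 42*b + m^2*(7 - 4*b) + m*(12*b^2 - 9*b - 21)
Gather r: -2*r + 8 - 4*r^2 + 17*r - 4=-4*r^2 + 15*r + 4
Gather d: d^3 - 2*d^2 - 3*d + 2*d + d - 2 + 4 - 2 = d^3 - 2*d^2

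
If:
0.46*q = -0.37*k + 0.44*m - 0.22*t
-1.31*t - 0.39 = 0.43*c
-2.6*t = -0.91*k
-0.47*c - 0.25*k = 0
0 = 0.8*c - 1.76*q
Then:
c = 0.90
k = -1.70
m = -1.30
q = 0.41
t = -0.59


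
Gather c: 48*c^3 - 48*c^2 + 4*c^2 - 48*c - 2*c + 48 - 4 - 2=48*c^3 - 44*c^2 - 50*c + 42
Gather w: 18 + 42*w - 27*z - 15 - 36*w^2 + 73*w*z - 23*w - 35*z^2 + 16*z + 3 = -36*w^2 + w*(73*z + 19) - 35*z^2 - 11*z + 6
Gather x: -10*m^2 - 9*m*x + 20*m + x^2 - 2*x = -10*m^2 + 20*m + x^2 + x*(-9*m - 2)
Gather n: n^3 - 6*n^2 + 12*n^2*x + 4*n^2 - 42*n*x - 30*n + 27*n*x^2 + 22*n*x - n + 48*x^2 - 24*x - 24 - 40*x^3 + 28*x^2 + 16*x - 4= n^3 + n^2*(12*x - 2) + n*(27*x^2 - 20*x - 31) - 40*x^3 + 76*x^2 - 8*x - 28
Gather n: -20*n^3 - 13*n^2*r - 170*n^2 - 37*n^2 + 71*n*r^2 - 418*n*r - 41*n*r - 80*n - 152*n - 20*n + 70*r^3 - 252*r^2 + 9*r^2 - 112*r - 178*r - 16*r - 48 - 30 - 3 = -20*n^3 + n^2*(-13*r - 207) + n*(71*r^2 - 459*r - 252) + 70*r^3 - 243*r^2 - 306*r - 81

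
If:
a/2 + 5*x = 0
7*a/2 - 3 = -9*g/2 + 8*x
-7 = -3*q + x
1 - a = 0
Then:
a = 1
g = -13/45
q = 23/10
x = -1/10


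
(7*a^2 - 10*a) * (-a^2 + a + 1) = -7*a^4 + 17*a^3 - 3*a^2 - 10*a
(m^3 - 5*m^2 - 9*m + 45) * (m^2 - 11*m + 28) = m^5 - 16*m^4 + 74*m^3 + 4*m^2 - 747*m + 1260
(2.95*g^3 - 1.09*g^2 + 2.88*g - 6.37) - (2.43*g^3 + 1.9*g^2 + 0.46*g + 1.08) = 0.52*g^3 - 2.99*g^2 + 2.42*g - 7.45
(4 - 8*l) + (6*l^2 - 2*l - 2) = 6*l^2 - 10*l + 2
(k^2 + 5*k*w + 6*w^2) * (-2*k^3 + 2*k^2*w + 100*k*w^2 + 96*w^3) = -2*k^5 - 8*k^4*w + 98*k^3*w^2 + 608*k^2*w^3 + 1080*k*w^4 + 576*w^5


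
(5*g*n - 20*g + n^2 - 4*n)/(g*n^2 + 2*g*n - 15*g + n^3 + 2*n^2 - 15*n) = (5*g*n - 20*g + n^2 - 4*n)/(g*n^2 + 2*g*n - 15*g + n^3 + 2*n^2 - 15*n)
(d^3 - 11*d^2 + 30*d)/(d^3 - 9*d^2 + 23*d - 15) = d*(d - 6)/(d^2 - 4*d + 3)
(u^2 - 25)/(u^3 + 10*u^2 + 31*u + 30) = (u - 5)/(u^2 + 5*u + 6)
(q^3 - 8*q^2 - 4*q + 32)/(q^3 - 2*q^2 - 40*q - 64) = (q - 2)/(q + 4)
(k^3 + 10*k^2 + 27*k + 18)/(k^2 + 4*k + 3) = k + 6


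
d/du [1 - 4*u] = -4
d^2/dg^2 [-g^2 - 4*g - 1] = -2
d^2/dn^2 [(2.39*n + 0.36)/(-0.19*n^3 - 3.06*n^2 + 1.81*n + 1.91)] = (-0.517674*n^5 - 8.49322799999999*n^4 - 49.750714*n^3 - 29.890524*n^2 - 72.632052*n + 9.958034)/(0.006859*n^9 + 0.331398*n^8 + 5.141229*n^7 + 22.131759*n^6 - 55.639815*n^5 - 19.637736*n^4 + 59.622032*n^3 + 14.717505*n^2 - 19.809183*n - 6.967871)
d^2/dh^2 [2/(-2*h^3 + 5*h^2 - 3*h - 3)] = 4*((6*h - 5)*(2*h^3 - 5*h^2 + 3*h + 3) - (6*h^2 - 10*h + 3)^2)/(2*h^3 - 5*h^2 + 3*h + 3)^3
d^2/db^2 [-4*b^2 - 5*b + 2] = -8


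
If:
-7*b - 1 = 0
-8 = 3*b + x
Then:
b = -1/7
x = -53/7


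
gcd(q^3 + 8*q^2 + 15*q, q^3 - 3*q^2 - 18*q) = q^2 + 3*q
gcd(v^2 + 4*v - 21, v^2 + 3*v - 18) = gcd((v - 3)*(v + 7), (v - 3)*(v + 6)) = v - 3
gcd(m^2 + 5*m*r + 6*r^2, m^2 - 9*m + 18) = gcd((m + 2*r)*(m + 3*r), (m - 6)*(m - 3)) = 1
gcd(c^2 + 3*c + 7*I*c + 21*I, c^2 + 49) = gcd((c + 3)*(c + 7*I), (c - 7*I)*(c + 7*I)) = c + 7*I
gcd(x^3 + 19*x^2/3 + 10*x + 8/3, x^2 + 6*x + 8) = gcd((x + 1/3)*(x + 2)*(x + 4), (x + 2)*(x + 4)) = x^2 + 6*x + 8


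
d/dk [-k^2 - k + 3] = -2*k - 1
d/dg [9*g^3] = 27*g^2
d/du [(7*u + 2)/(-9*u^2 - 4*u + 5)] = (63*u^2 + 36*u + 43)/(81*u^4 + 72*u^3 - 74*u^2 - 40*u + 25)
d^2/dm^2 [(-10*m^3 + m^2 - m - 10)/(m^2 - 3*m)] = 4*(-44*m^3 - 15*m^2 + 45*m - 45)/(m^3*(m^3 - 9*m^2 + 27*m - 27))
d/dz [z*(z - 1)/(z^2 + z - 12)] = 2*(z^2 - 12*z + 6)/(z^4 + 2*z^3 - 23*z^2 - 24*z + 144)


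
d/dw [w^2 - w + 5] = 2*w - 1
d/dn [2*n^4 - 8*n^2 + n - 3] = 8*n^3 - 16*n + 1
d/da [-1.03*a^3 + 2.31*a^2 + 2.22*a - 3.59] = -3.09*a^2 + 4.62*a + 2.22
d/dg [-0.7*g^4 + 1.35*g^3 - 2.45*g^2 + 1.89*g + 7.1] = -2.8*g^3 + 4.05*g^2 - 4.9*g + 1.89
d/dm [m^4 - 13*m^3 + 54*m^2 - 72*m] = 4*m^3 - 39*m^2 + 108*m - 72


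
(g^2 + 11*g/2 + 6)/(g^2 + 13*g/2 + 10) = (2*g + 3)/(2*g + 5)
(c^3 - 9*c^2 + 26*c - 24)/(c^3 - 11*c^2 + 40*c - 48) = (c - 2)/(c - 4)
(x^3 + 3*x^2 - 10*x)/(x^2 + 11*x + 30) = x*(x - 2)/(x + 6)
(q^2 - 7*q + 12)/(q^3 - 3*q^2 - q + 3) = (q - 4)/(q^2 - 1)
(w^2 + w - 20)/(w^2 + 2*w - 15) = (w - 4)/(w - 3)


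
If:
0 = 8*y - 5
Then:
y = 5/8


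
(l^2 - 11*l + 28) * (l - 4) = l^3 - 15*l^2 + 72*l - 112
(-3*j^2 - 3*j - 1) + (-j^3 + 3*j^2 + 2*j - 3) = -j^3 - j - 4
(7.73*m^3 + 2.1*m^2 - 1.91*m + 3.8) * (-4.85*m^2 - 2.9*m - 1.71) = -37.4905*m^5 - 32.602*m^4 - 10.0448*m^3 - 16.482*m^2 - 7.7539*m - 6.498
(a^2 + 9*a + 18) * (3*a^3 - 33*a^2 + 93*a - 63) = 3*a^5 - 6*a^4 - 150*a^3 + 180*a^2 + 1107*a - 1134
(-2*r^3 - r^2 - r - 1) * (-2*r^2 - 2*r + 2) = 4*r^5 + 6*r^4 + 2*r^2 - 2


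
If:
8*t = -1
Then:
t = -1/8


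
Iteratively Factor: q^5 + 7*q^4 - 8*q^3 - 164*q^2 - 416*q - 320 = (q + 2)*(q^4 + 5*q^3 - 18*q^2 - 128*q - 160) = (q - 5)*(q + 2)*(q^3 + 10*q^2 + 32*q + 32) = (q - 5)*(q + 2)^2*(q^2 + 8*q + 16) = (q - 5)*(q + 2)^2*(q + 4)*(q + 4)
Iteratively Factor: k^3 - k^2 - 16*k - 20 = (k + 2)*(k^2 - 3*k - 10) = (k + 2)^2*(k - 5)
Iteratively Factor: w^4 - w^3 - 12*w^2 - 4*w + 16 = (w - 1)*(w^3 - 12*w - 16) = (w - 1)*(w + 2)*(w^2 - 2*w - 8) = (w - 1)*(w + 2)^2*(w - 4)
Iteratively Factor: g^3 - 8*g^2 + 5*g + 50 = (g + 2)*(g^2 - 10*g + 25) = (g - 5)*(g + 2)*(g - 5)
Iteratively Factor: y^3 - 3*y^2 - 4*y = (y)*(y^2 - 3*y - 4) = y*(y + 1)*(y - 4)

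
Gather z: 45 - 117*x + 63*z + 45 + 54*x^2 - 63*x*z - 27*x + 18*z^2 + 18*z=54*x^2 - 144*x + 18*z^2 + z*(81 - 63*x) + 90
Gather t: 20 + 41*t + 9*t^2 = 9*t^2 + 41*t + 20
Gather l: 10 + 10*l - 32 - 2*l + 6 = 8*l - 16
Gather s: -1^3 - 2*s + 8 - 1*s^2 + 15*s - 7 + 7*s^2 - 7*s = 6*s^2 + 6*s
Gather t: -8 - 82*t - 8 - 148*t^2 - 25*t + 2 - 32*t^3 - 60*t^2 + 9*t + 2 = -32*t^3 - 208*t^2 - 98*t - 12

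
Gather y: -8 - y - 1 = -y - 9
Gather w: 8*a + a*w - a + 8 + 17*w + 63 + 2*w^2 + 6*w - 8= 7*a + 2*w^2 + w*(a + 23) + 63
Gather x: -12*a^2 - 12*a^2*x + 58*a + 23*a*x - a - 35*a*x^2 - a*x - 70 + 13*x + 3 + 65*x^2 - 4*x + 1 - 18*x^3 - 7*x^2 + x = -12*a^2 + 57*a - 18*x^3 + x^2*(58 - 35*a) + x*(-12*a^2 + 22*a + 10) - 66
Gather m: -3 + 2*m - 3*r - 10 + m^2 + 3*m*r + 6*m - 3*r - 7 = m^2 + m*(3*r + 8) - 6*r - 20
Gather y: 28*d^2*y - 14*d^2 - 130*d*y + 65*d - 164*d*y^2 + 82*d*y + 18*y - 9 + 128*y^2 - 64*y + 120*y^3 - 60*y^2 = -14*d^2 + 65*d + 120*y^3 + y^2*(68 - 164*d) + y*(28*d^2 - 48*d - 46) - 9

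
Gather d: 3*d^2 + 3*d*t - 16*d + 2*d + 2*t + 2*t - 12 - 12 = 3*d^2 + d*(3*t - 14) + 4*t - 24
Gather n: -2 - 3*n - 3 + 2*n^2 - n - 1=2*n^2 - 4*n - 6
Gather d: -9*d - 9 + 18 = 9 - 9*d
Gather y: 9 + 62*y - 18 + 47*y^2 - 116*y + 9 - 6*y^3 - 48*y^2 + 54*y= -6*y^3 - y^2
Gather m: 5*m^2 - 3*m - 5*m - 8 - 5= 5*m^2 - 8*m - 13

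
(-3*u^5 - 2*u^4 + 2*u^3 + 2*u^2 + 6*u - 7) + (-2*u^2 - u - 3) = -3*u^5 - 2*u^4 + 2*u^3 + 5*u - 10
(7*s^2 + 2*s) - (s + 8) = 7*s^2 + s - 8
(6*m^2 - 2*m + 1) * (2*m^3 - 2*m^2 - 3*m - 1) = 12*m^5 - 16*m^4 - 12*m^3 - 2*m^2 - m - 1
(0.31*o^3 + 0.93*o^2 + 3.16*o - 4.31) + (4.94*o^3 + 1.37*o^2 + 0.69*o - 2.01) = 5.25*o^3 + 2.3*o^2 + 3.85*o - 6.32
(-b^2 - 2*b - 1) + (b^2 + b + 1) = -b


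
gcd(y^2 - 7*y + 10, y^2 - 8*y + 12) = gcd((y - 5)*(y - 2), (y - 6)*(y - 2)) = y - 2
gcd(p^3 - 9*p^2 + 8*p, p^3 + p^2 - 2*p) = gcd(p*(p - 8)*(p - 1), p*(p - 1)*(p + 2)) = p^2 - p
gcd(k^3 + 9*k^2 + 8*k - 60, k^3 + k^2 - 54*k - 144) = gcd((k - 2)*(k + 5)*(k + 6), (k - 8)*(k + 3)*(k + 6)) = k + 6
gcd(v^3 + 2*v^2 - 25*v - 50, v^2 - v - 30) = v + 5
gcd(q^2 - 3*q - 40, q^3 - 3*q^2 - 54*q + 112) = q - 8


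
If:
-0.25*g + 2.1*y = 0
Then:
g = 8.4*y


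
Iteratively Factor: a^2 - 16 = (a + 4)*(a - 4)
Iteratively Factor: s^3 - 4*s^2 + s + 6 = (s + 1)*(s^2 - 5*s + 6) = (s - 3)*(s + 1)*(s - 2)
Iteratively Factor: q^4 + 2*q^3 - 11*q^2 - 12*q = (q + 1)*(q^3 + q^2 - 12*q) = q*(q + 1)*(q^2 + q - 12) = q*(q + 1)*(q + 4)*(q - 3)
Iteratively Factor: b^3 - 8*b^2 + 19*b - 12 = (b - 4)*(b^2 - 4*b + 3) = (b - 4)*(b - 1)*(b - 3)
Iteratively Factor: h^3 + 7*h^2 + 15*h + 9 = (h + 3)*(h^2 + 4*h + 3) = (h + 1)*(h + 3)*(h + 3)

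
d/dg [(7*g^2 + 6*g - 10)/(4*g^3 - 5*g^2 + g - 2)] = (-28*g^4 - 48*g^3 + 157*g^2 - 128*g - 2)/(16*g^6 - 40*g^5 + 33*g^4 - 26*g^3 + 21*g^2 - 4*g + 4)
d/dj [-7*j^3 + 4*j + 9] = 4 - 21*j^2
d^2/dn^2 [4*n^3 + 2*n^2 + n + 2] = 24*n + 4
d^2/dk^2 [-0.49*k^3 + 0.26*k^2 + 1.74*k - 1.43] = 0.52 - 2.94*k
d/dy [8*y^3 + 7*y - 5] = 24*y^2 + 7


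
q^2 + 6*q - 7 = (q - 1)*(q + 7)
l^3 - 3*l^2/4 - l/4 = l*(l - 1)*(l + 1/4)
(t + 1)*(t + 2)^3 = t^4 + 7*t^3 + 18*t^2 + 20*t + 8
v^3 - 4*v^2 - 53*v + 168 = (v - 8)*(v - 3)*(v + 7)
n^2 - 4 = (n - 2)*(n + 2)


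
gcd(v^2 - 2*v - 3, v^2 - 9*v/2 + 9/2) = v - 3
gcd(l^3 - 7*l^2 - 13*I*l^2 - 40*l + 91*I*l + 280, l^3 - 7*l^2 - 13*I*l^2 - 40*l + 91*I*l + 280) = l^3 + l^2*(-7 - 13*I) + l*(-40 + 91*I) + 280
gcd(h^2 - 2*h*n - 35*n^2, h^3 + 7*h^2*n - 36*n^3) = 1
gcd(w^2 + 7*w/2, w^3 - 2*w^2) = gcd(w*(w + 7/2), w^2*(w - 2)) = w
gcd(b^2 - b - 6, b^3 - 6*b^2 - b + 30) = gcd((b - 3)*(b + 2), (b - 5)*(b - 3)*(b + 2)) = b^2 - b - 6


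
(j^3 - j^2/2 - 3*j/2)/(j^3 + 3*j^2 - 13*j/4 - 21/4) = 2*j/(2*j + 7)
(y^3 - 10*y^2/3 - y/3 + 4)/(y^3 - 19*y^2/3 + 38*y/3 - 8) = (y + 1)/(y - 2)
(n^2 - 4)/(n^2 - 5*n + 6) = (n + 2)/(n - 3)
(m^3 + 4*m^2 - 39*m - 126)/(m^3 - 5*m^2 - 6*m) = (m^2 + 10*m + 21)/(m*(m + 1))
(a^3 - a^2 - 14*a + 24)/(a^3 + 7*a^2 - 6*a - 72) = (a - 2)/(a + 6)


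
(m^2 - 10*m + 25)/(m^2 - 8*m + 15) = (m - 5)/(m - 3)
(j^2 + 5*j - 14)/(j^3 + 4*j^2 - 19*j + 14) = 1/(j - 1)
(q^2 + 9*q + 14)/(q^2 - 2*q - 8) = (q + 7)/(q - 4)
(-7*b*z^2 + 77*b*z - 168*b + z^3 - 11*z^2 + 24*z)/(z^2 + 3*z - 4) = (-7*b*z^2 + 77*b*z - 168*b + z^3 - 11*z^2 + 24*z)/(z^2 + 3*z - 4)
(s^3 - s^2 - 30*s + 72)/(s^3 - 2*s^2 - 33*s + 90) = (s - 4)/(s - 5)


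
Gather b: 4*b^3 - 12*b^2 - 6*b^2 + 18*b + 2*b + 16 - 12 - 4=4*b^3 - 18*b^2 + 20*b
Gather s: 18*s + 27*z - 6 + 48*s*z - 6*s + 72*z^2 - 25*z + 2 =s*(48*z + 12) + 72*z^2 + 2*z - 4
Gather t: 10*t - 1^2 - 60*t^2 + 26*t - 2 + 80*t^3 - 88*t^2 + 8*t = 80*t^3 - 148*t^2 + 44*t - 3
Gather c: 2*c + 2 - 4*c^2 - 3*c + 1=-4*c^2 - c + 3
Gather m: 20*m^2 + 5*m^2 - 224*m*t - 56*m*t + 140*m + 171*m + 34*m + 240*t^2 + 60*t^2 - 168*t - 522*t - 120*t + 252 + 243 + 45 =25*m^2 + m*(345 - 280*t) + 300*t^2 - 810*t + 540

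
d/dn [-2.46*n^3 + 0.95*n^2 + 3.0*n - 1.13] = -7.38*n^2 + 1.9*n + 3.0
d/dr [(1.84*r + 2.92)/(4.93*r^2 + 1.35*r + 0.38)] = (9.0712*r^2 + 2.484*r - (1.84*r + 2.92)*(9.86*r + 1.35) + 0.6992)/(4.93*r^2 + 1.35*r + 0.38)^2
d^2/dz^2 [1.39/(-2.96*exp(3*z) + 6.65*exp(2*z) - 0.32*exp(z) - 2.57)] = (-1.39*(8.88*exp(2*z) - 13.3*exp(z) + 0.32)*(17.76*exp(2*z) - 26.6*exp(z) + 0.64)*exp(z) + (37.0296*exp(2*z) - 36.974*exp(z) + 0.4448)*(2.96*exp(3*z) - 6.65*exp(2*z) + 0.32*exp(z) + 2.57))*exp(z)/(2.96*exp(3*z) - 6.65*exp(2*z) + 0.32*exp(z) + 2.57)^3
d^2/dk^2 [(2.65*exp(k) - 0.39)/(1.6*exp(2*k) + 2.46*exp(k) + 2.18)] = (6.784*exp(4*k) - 14.424*exp(3*k) - 60.06432*exp(2*k) - 11.130264*exp(k) + 14.685352)*exp(k)/(4.096*exp(6*k) + 18.8928*exp(5*k) + 45.79008*exp(4*k) + 66.369816*exp(3*k) + 62.388984*exp(2*k) + 35.072712*exp(k) + 10.360232)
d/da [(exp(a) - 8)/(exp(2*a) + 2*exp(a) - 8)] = (-2*(exp(a) - 8)*(exp(a) + 1) + exp(2*a) + 2*exp(a) - 8)*exp(a)/(exp(2*a) + 2*exp(a) - 8)^2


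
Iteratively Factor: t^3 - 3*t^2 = (t)*(t^2 - 3*t) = t*(t - 3)*(t)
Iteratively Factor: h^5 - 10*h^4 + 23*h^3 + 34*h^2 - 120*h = (h - 4)*(h^4 - 6*h^3 - h^2 + 30*h) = h*(h - 4)*(h^3 - 6*h^2 - h + 30) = h*(h - 4)*(h + 2)*(h^2 - 8*h + 15) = h*(h - 4)*(h - 3)*(h + 2)*(h - 5)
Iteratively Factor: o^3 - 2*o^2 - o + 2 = (o + 1)*(o^2 - 3*o + 2) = (o - 2)*(o + 1)*(o - 1)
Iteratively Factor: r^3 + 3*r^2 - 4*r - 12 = (r - 2)*(r^2 + 5*r + 6) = (r - 2)*(r + 2)*(r + 3)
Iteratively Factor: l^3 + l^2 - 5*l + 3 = (l + 3)*(l^2 - 2*l + 1) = (l - 1)*(l + 3)*(l - 1)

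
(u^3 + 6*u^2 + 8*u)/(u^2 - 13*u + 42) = u*(u^2 + 6*u + 8)/(u^2 - 13*u + 42)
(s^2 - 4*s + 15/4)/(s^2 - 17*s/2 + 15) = (s - 3/2)/(s - 6)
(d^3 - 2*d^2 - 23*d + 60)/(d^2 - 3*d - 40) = (d^2 - 7*d + 12)/(d - 8)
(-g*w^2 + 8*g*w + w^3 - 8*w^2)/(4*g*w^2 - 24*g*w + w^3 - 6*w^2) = (-g*w + 8*g + w^2 - 8*w)/(4*g*w - 24*g + w^2 - 6*w)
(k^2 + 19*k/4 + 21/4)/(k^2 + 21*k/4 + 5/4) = (4*k^2 + 19*k + 21)/(4*k^2 + 21*k + 5)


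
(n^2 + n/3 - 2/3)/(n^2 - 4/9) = 3*(n + 1)/(3*n + 2)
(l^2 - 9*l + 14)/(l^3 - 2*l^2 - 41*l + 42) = (l - 2)/(l^2 + 5*l - 6)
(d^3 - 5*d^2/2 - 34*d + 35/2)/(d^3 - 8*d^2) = (2*d^3 - 5*d^2 - 68*d + 35)/(2*d^2*(d - 8))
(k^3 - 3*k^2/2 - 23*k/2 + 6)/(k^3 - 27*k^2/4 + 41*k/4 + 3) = 2*(2*k^2 + 5*k - 3)/(4*k^2 - 11*k - 3)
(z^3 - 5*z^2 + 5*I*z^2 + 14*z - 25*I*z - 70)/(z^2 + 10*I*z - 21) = (z^2 - z*(5 + 2*I) + 10*I)/(z + 3*I)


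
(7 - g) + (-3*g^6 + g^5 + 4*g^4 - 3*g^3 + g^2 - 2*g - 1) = -3*g^6 + g^5 + 4*g^4 - 3*g^3 + g^2 - 3*g + 6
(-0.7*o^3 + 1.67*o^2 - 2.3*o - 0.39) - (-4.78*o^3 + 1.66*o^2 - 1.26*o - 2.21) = 4.08*o^3 + 0.01*o^2 - 1.04*o + 1.82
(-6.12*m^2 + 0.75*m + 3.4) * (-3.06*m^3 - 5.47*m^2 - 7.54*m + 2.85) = 18.7272*m^5 + 31.1814*m^4 + 31.6383*m^3 - 41.695*m^2 - 23.4985*m + 9.69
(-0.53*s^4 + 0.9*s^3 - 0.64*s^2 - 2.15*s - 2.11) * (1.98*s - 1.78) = -1.0494*s^5 + 2.7254*s^4 - 2.8692*s^3 - 3.1178*s^2 - 0.3508*s + 3.7558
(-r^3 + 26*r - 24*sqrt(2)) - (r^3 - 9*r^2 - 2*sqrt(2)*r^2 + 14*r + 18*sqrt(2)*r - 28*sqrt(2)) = -2*r^3 + 2*sqrt(2)*r^2 + 9*r^2 - 18*sqrt(2)*r + 12*r + 4*sqrt(2)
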